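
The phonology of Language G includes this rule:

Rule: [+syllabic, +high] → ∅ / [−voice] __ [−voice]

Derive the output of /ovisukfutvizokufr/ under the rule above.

/u/ is a high vowel flanked by voiceless consonants /s/ and /k/, so it deletes.
/u/ is a high vowel flanked by voiceless consonants /f/ and /t/, so it deletes.
/u/ is a high vowel flanked by voiceless consonants /k/ and /f/, so it deletes.
The other instances of /i/ do not occur in the required environment and remain unchanged.
Surface form: [oviskftvizokfr].

oviskftvizokfr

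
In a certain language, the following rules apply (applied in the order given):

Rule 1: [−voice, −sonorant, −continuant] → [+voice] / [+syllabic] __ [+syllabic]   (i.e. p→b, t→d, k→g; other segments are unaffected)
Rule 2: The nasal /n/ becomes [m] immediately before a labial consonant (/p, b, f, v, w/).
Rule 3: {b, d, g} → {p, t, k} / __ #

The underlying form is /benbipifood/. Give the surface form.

Rule 1 (intervocalic voicing): /p/ is a voiceless stop between vowels /i/ and /i/, so it voices to [b]. /benbipifood/ → benbibifood.
Rule 2 (nasal place assimilation): /n/ precedes the labial consonant /b/, so it assimilates in place to [m]. /benbibifood/ → bembibifood.
Rule 3 (final devoicing): /d/ is a voiced stop in word-final position, so it devoices to [t]. /bembibifood/ → bembibifoot.

bembibifoot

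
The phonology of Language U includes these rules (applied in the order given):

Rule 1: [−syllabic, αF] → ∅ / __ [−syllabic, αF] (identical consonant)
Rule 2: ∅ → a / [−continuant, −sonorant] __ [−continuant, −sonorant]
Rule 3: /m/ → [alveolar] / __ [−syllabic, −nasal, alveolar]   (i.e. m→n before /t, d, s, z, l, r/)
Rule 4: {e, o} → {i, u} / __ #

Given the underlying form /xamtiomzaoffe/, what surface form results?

Rule 1 (degemination): /ff/ is a geminate; the first /f/ deletes. /xamtiomzaoffe/ → xamtiomzaofe.
Rule 2 (stop-cluster a-epenthesis): no segment meets the environment; /xamtiomzaofe/ is unchanged.
Rule 3 (nasal place assimilation): /m/ precedes the alveolar consonant /t/, so it assimilates in place to [n]. /m/ precedes the alveolar consonant /z/, so it assimilates in place to [n]. /xamtiomzaofe/ → xantionzaofe.
Rule 4 (final vowel raising): /e/ is a mid vowel in word-final position, so it raises to [i]. /xantionzaofe/ → xantionzaofi.

xantionzaofi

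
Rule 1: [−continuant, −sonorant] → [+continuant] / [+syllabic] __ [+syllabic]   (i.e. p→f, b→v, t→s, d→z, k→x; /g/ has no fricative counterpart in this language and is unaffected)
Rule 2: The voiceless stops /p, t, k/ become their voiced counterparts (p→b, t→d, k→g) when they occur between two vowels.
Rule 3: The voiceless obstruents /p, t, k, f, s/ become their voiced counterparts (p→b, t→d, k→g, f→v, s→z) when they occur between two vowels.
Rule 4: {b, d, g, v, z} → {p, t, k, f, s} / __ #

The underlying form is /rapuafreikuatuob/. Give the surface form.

ravuafreixuazuop

Rule 1 (intervocalic spirantization): /p/ is a stop between vowels /a/ and /u/, so it spirantizes to the fricative [f]. /k/ is a stop between vowels /i/ and /u/, so it spirantizes to the fricative [x]. /t/ is a stop between vowels /a/ and /u/, so it spirantizes to the fricative [s]. /rapuafreikuatuob/ → rafuafreixuasuob.
Rule 2 (intervocalic voicing): no segment meets the environment; /rafuafreixuasuob/ is unchanged.
Rule 3 (intervocalic voicing): /f/ is a voiceless obstruent between vowels /a/ and /u/, so it voices to [v]. /s/ is a voiceless obstruent between vowels /a/ and /u/, so it voices to [z]. /rafuafreixuasuob/ → ravuafreixuazuob.
Rule 4 (final devoicing): /b/ is a voiced obstruent in word-final position, so it devoices to [p]. /ravuafreixuazuob/ → ravuafreixuazuop.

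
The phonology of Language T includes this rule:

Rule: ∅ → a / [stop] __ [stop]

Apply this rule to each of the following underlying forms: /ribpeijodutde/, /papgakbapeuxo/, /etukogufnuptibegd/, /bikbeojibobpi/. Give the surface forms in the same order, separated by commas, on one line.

ribapeijodutade, papagakabapeuxo, etukogufnupatibegad, bikabeojibobapi

/ribpeijodutde/: /b/ and /p/ form a stop–stop cluster, so [a] is inserted between them. /t/ and /d/ form a stop–stop cluster, so [a] is inserted between them. → [ribapeijodutade].
/papgakbapeuxo/: /p/ and /g/ form a stop–stop cluster, so [a] is inserted between them. /k/ and /b/ form a stop–stop cluster, so [a] is inserted between them. → [papagakabapeuxo].
/etukogufnuptibegd/: /p/ and /t/ form a stop–stop cluster, so [a] is inserted between them. /g/ and /d/ form a stop–stop cluster, so [a] is inserted between them. → [etukogufnupatibegad].
/bikbeojibobpi/: /k/ and /b/ form a stop–stop cluster, so [a] is inserted between them. /b/ and /p/ form a stop–stop cluster, so [a] is inserted between them. → [bikabeojibobapi].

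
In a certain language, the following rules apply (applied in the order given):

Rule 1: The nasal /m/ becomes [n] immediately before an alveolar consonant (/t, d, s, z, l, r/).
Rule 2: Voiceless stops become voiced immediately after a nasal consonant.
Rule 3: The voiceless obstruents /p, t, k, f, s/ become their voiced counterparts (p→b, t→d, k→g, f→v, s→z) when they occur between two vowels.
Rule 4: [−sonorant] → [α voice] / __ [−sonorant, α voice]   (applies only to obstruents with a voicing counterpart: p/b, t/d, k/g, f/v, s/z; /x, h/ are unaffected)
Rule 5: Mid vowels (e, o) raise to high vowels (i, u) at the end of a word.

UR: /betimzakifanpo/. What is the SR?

bedinzagivanbu

Rule 1 (nasal place assimilation): /m/ precedes the alveolar consonant /z/, so it assimilates in place to [n]. /betimzakifanpo/ → betinzakifanpo.
Rule 2 (post-nasal voicing): /p/ is a voiceless stop immediately after the nasal /n/, so it voices to [b]. /betinzakifanpo/ → betinzakifanbo.
Rule 3 (intervocalic voicing): /t/ is a voiceless obstruent between vowels /e/ and /i/, so it voices to [d]. /k/ is a voiceless obstruent between vowels /a/ and /i/, so it voices to [g]. /f/ is a voiceless obstruent between vowels /i/ and /a/, so it voices to [v]. /betinzakifanbo/ → bedinzagivanbo.
Rule 4 (regressive voicing assimilation): no segment meets the environment; /bedinzagivanbo/ is unchanged.
Rule 5 (final vowel raising): /o/ is a mid vowel in word-final position, so it raises to [u]. /bedinzagivanbo/ → bedinzagivanbu.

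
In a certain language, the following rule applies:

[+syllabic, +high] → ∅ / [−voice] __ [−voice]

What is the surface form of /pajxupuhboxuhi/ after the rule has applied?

pajxphboxhi

/u/ is a high vowel flanked by voiceless consonants /x/ and /p/, so it deletes.
/u/ is a high vowel flanked by voiceless consonants /p/ and /h/, so it deletes.
/u/ is a high vowel flanked by voiceless consonants /x/ and /h/, so it deletes.
Surface form: [pajxphboxhi].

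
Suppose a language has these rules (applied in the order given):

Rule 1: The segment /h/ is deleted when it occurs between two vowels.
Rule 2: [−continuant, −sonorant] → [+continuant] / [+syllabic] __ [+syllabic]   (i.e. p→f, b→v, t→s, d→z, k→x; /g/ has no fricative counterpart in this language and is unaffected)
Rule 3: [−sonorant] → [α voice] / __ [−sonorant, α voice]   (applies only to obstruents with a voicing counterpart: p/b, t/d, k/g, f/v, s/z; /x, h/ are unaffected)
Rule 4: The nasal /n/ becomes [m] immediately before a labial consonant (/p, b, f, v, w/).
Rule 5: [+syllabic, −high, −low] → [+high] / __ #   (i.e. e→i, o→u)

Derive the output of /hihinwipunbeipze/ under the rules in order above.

Rule 1 (intervocalic h-deletion): /h/ occurs between vowels /i/ and /i/, so it deletes. /hihinwipunbeipze/ → hiinwipunbeipze.
Rule 2 (intervocalic spirantization): /p/ is a stop between vowels /i/ and /u/, so it spirantizes to the fricative [f]. /hiinwipunbeipze/ → hiinwifunbeipze.
Rule 3 (regressive voicing assimilation): /p/ precedes the voiced obstruent /z/, so it voices to [b] by assimilation. /hiinwifunbeipze/ → hiinwifunbeibze.
Rule 4 (nasal place assimilation): /n/ precedes the labial consonant /w/, so it assimilates in place to [m]. /n/ precedes the labial consonant /b/, so it assimilates in place to [m]. /hiinwifunbeibze/ → hiimwifumbeibze.
Rule 5 (final vowel raising): /e/ is a mid vowel in word-final position, so it raises to [i]. /hiimwifumbeibze/ → hiimwifumbeibzi.

hiimwifumbeibzi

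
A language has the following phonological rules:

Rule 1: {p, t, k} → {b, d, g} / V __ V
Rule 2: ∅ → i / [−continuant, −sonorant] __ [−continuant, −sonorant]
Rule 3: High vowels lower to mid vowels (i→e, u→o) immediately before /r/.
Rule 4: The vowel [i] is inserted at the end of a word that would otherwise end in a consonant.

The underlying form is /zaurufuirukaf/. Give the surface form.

zaorufuerugafi

Rule 1 (intervocalic voicing): /k/ is a voiceless stop between vowels /u/ and /a/, so it voices to [g]. /zaurufuirukaf/ → zaurufuirugaf.
Rule 2 (stop-cluster i-epenthesis): no segment meets the environment; /zaurufuirugaf/ is unchanged.
Rule 3 (pre-rhotic lowering): /u/ is a high vowel immediately before /r/, so it lowers to [o]. /i/ is a high vowel immediately before /r/, so it lowers to [e]. /zaurufuirugaf/ → zaorufuerugaf.
Rule 4 (final i-epenthesis): the form ends in the consonant /f/, so [i] is inserted word-finally. /zaorufuerugaf/ → zaorufuerugafi.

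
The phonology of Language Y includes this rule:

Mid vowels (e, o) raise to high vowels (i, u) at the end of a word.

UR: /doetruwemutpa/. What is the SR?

doetruwemutpa

No segment of /doetruwemutpa/ meets the structural description of the rule, so the form surfaces unchanged.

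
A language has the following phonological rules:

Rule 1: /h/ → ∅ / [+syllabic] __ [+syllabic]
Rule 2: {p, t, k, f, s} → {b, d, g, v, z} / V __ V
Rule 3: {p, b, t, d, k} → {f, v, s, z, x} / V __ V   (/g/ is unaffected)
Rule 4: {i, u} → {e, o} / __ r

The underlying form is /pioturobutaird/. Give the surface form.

Rule 1 (intervocalic h-deletion): no segment meets the environment; /pioturobutaird/ is unchanged.
Rule 2 (intervocalic voicing): /t/ is a voiceless obstruent between vowels /o/ and /u/, so it voices to [d]. /t/ is a voiceless obstruent between vowels /u/ and /a/, so it voices to [d]. /pioturobutaird/ → piodurobudaird.
Rule 3 (intervocalic spirantization): /d/ is a stop between vowels /o/ and /u/, so it spirantizes to the fricative [z]. /b/ is a stop between vowels /o/ and /u/, so it spirantizes to the fricative [v]. /d/ is a stop between vowels /u/ and /a/, so it spirantizes to the fricative [z]. /piodurobudaird/ → piozurovuzaird.
Rule 4 (pre-rhotic lowering): /u/ is a high vowel immediately before /r/, so it lowers to [o]. /i/ is a high vowel immediately before /r/, so it lowers to [e]. /piozurovuzaird/ → piozorovuzaerd.

piozorovuzaerd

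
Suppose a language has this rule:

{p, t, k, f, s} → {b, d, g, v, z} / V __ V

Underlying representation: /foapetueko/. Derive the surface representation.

foabeduego

Scanning /foapetueko/: /f/ at position 1 is not in the conditioning environment; /p/ is a voiceless obstruent between vowels /a/ and /e/, so it voices to [b]; /t/ is a voiceless obstruent between vowels /e/ and /u/, so it voices to [d]; /k/ is a voiceless obstruent between vowels /e/ and /o/, so it voices to [g].
Result: [foabeduego].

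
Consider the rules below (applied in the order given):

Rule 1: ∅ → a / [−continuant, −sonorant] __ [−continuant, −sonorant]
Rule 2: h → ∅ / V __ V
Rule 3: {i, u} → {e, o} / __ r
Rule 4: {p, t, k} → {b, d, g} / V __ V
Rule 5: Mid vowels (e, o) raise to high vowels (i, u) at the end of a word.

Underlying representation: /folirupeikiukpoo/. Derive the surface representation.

Rule 1 (stop-cluster a-epenthesis): /k/ and /p/ form a stop–stop cluster, so [a] is inserted between them. /folirupeikiukpoo/ → folirupeikiukapoo.
Rule 2 (intervocalic h-deletion): no segment meets the environment; /folirupeikiukapoo/ is unchanged.
Rule 3 (pre-rhotic lowering): /i/ is a high vowel immediately before /r/, so it lowers to [e]. /folirupeikiukapoo/ → folerupeikiukapoo.
Rule 4 (intervocalic voicing): /p/ is a voiceless stop between vowels /u/ and /e/, so it voices to [b]. /k/ is a voiceless stop between vowels /i/ and /i/, so it voices to [g]. /k/ is a voiceless stop between vowels /u/ and /a/, so it voices to [g]. /p/ is a voiceless stop between vowels /a/ and /o/, so it voices to [b]. /folerupeikiukapoo/ → folerubeigiugaboo.
Rule 5 (final vowel raising): /o/ is a mid vowel in word-final position, so it raises to [u]. /folerubeigiugaboo/ → folerubeigiugabou.

folerubeigiugabou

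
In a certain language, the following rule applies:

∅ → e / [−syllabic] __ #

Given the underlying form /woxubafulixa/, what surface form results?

woxubafulixa

No segment of /woxubafulixa/ meets the structural description of the rule, so the form surfaces unchanged.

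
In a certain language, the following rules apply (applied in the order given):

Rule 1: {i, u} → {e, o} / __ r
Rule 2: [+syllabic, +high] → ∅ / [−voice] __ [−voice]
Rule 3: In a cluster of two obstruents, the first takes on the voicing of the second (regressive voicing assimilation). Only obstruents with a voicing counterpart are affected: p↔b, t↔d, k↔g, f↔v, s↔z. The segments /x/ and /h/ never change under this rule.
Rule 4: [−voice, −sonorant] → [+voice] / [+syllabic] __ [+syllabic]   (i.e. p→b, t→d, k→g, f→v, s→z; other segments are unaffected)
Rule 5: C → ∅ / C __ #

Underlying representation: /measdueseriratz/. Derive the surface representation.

meazduezererad

Rule 1 (pre-rhotic lowering): /i/ is a high vowel immediately before /r/, so it lowers to [e]. /measdueseriratz/ → measduesereratz.
Rule 2 (high vowel syncope): no segment meets the environment; /measduesereratz/ is unchanged.
Rule 3 (regressive voicing assimilation): /s/ precedes the voiced obstruent /d/, so it voices to [z] by assimilation. /t/ precedes the voiced obstruent /z/, so it voices to [d] by assimilation. /measduesereratz/ → meazduesereradz.
Rule 4 (intervocalic voicing): /s/ is a voiceless obstruent between vowels /e/ and /e/, so it voices to [z]. /meazduesereradz/ → meazduezereradz.
Rule 5 (final cluster simplification): /z/ is the second consonant of a word-final cluster /dz/, so it deletes. /meazduezereradz/ → meazduezererad.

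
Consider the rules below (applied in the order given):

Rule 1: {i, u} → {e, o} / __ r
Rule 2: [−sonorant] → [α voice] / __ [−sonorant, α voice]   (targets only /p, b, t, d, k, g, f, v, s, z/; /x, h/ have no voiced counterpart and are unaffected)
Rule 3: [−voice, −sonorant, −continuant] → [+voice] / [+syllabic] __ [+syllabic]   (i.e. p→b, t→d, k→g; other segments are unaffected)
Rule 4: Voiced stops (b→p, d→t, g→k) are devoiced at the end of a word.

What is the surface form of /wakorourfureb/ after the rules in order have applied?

wagoroorforep

Rule 1 (pre-rhotic lowering): /u/ is a high vowel immediately before /r/, so it lowers to [o]. /u/ is a high vowel immediately before /r/, so it lowers to [o]. /wakorourfureb/ → wakoroorforeb.
Rule 2 (regressive voicing assimilation): no segment meets the environment; /wakoroorforeb/ is unchanged.
Rule 3 (intervocalic voicing): /k/ is a voiceless stop between vowels /a/ and /o/, so it voices to [g]. /wakoroorforeb/ → wagoroorforeb.
Rule 4 (final devoicing): /b/ is a voiced stop in word-final position, so it devoices to [p]. /wagoroorforeb/ → wagoroorforep.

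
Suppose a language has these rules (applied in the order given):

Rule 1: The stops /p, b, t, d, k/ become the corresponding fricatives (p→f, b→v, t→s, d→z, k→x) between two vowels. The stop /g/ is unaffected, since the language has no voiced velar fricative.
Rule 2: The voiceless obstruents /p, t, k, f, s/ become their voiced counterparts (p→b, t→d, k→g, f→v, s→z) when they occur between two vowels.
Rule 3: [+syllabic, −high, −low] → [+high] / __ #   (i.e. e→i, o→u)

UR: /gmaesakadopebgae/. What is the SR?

Rule 1 (intervocalic spirantization): /k/ is a stop between vowels /a/ and /a/, so it spirantizes to the fricative [x]. /d/ is a stop between vowels /a/ and /o/, so it spirantizes to the fricative [z]. /p/ is a stop between vowels /o/ and /e/, so it spirantizes to the fricative [f]. /gmaesakadopebgae/ → gmaesaxazofebgae.
Rule 2 (intervocalic voicing): /s/ is a voiceless obstruent between vowels /e/ and /a/, so it voices to [z]. /f/ is a voiceless obstruent between vowels /o/ and /e/, so it voices to [v]. /gmaesaxazofebgae/ → gmaezaxazovebgae.
Rule 3 (final vowel raising): /e/ is a mid vowel in word-final position, so it raises to [i]. /gmaezaxazovebgae/ → gmaezaxazovebgai.

gmaezaxazovebgai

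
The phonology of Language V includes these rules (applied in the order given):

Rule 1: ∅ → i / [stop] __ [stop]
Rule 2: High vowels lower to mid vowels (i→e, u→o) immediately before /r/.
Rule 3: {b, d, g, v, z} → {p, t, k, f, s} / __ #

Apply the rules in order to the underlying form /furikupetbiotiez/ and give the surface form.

forikupetibioties

Rule 1 (stop-cluster i-epenthesis): /t/ and /b/ form a stop–stop cluster, so [i] is inserted between them. /furikupetbiotiez/ → furikupetibiotiez.
Rule 2 (pre-rhotic lowering): /u/ is a high vowel immediately before /r/, so it lowers to [o]. /furikupetibiotiez/ → forikupetibiotiez.
Rule 3 (final devoicing): /z/ is a voiced obstruent in word-final position, so it devoices to [s]. /forikupetibiotiez/ → forikupetibioties.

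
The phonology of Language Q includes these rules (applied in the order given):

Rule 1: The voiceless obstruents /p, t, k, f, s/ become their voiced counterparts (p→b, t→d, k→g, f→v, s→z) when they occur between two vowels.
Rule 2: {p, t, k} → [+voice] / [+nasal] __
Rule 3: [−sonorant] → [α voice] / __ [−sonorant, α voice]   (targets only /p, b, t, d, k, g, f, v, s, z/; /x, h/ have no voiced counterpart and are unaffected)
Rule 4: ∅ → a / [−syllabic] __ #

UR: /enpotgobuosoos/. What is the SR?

Rule 1 (intervocalic voicing): /s/ is a voiceless obstruent between vowels /o/ and /o/, so it voices to [z]. /enpotgobuosoos/ → enpotgobuozoos.
Rule 2 (post-nasal voicing): /p/ is a voiceless stop immediately after the nasal /n/, so it voices to [b]. /enpotgobuozoos/ → enbotgobuozoos.
Rule 3 (regressive voicing assimilation): /t/ precedes the voiced obstruent /g/, so it voices to [d] by assimilation. /enbotgobuozoos/ → enbodgobuozoos.
Rule 4 (final a-epenthesis): the form ends in the consonant /s/, so [a] is inserted word-finally. /enbodgobuozoos/ → enbodgobuozoosa.

enbodgobuozoosa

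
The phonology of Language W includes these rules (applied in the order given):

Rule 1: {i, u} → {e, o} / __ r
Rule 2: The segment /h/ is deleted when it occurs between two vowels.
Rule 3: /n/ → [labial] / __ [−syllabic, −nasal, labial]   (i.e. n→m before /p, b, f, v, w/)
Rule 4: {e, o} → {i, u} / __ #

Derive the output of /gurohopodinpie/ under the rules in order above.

goroopodimpii

Rule 1 (pre-rhotic lowering): /u/ is a high vowel immediately before /r/, so it lowers to [o]. /gurohopodinpie/ → gorohopodinpie.
Rule 2 (intervocalic h-deletion): /h/ occurs between vowels /o/ and /o/, so it deletes. /gorohopodinpie/ → goroopodinpie.
Rule 3 (nasal place assimilation): /n/ precedes the labial consonant /p/, so it assimilates in place to [m]. /goroopodinpie/ → goroopodimpie.
Rule 4 (final vowel raising): /e/ is a mid vowel in word-final position, so it raises to [i]. /goroopodimpie/ → goroopodimpii.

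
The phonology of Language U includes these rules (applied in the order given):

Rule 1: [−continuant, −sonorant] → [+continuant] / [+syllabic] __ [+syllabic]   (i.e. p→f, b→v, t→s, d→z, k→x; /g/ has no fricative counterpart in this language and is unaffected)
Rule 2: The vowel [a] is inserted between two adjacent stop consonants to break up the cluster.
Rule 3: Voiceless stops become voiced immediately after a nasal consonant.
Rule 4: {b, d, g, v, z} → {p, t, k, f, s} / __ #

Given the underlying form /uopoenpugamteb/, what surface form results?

uofoenbugamdep

Rule 1 (intervocalic spirantization): /p/ is a stop between vowels /o/ and /o/, so it spirantizes to the fricative [f]. /uopoenpugamteb/ → uofoenpugamteb.
Rule 2 (stop-cluster a-epenthesis): no segment meets the environment; /uofoenpugamteb/ is unchanged.
Rule 3 (post-nasal voicing): /p/ is a voiceless stop immediately after the nasal /n/, so it voices to [b]. /t/ is a voiceless stop immediately after the nasal /m/, so it voices to [d]. /uofoenpugamteb/ → uofoenbugamdeb.
Rule 4 (final devoicing): /b/ is a voiced obstruent in word-final position, so it devoices to [p]. /uofoenbugamdeb/ → uofoenbugamdep.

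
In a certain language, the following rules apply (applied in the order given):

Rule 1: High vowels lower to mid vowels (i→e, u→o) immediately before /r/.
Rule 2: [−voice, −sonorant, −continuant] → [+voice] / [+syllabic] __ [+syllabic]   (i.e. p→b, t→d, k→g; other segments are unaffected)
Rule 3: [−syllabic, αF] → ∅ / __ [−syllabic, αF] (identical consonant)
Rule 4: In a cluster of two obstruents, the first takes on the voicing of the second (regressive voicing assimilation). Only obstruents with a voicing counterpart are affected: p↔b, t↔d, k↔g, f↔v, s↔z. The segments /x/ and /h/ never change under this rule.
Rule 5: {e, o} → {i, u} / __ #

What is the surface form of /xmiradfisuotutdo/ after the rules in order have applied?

Rule 1 (pre-rhotic lowering): /i/ is a high vowel immediately before /r/, so it lowers to [e]. /xmiradfisuotutdo/ → xmeradfisuotutdo.
Rule 2 (intervocalic voicing): /t/ is a voiceless stop between vowels /o/ and /u/, so it voices to [d]. /xmeradfisuotutdo/ → xmeradfisuodutdo.
Rule 3 (degemination): no segment meets the environment; /xmeradfisuodutdo/ is unchanged.
Rule 4 (regressive voicing assimilation): /d/ precedes the voiceless obstruent /f/, so it devoices to [t] by assimilation. /t/ precedes the voiced obstruent /d/, so it voices to [d] by assimilation. /xmeradfisuodutdo/ → xmeratfisuoduddo.
Rule 5 (final vowel raising): /o/ is a mid vowel in word-final position, so it raises to [u]. /xmeratfisuoduddo/ → xmeratfisuoduddu.

xmeratfisuoduddu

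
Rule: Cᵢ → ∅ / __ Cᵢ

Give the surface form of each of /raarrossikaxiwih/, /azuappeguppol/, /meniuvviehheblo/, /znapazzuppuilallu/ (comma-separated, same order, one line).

raarosikaxiwih, azuapegupol, meniuvieheblo, znapazupuilalu

/raarrossikaxiwih/: /rr/ is a geminate; the first /r/ deletes. /ss/ is a geminate; the first /s/ deletes. → [raarosikaxiwih].
/azuappeguppol/: /pp/ is a geminate; the first /p/ deletes. /pp/ is a geminate; the first /p/ deletes. → [azuapegupol].
/meniuvviehheblo/: /vv/ is a geminate; the first /v/ deletes. /hh/ is a geminate; the first /h/ deletes. → [meniuvieheblo].
/znapazzuppuilallu/: /zz/ is a geminate; the first /z/ deletes. /pp/ is a geminate; the first /p/ deletes. /ll/ is a geminate; the first /l/ deletes. → [znapazupuilalu].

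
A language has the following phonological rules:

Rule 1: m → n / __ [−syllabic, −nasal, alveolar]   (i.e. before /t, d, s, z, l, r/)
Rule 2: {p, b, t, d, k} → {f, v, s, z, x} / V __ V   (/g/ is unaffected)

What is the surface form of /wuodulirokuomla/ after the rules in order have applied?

Rule 1 (nasal place assimilation): /m/ precedes the alveolar consonant /l/, so it assimilates in place to [n]. /wuodulirokuomla/ → wuodulirokuonla.
Rule 2 (intervocalic spirantization): /d/ is a stop between vowels /o/ and /u/, so it spirantizes to the fricative [z]. /k/ is a stop between vowels /o/ and /u/, so it spirantizes to the fricative [x]. /wuodulirokuonla/ → wuozuliroxuonla.

wuozuliroxuonla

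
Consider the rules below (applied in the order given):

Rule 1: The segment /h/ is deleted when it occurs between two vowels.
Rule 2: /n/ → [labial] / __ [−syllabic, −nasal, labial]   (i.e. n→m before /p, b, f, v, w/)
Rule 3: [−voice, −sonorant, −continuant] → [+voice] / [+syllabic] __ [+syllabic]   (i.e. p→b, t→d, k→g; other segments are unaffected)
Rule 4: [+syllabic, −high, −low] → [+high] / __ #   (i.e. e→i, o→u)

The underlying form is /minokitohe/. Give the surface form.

minogidoi

Rule 1 (intervocalic h-deletion): /h/ occurs between vowels /o/ and /e/, so it deletes. /minokitohe/ → minokitoe.
Rule 2 (nasal place assimilation): no segment meets the environment; /minokitoe/ is unchanged.
Rule 3 (intervocalic voicing): /k/ is a voiceless stop between vowels /o/ and /i/, so it voices to [g]. /t/ is a voiceless stop between vowels /i/ and /o/, so it voices to [d]. /minokitoe/ → minogidoe.
Rule 4 (final vowel raising): /e/ is a mid vowel in word-final position, so it raises to [i]. /minogidoe/ → minogidoi.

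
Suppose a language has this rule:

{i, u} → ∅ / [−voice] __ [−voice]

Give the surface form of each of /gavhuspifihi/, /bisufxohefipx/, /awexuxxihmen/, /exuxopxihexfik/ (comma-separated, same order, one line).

gavhspfhi, bisfxohefpx, awexxxhmen, exxopxhexfk

/gavhuspifihi/: /u/ is a high vowel flanked by voiceless consonants /h/ and /s/, so it deletes. /i/ is a high vowel flanked by voiceless consonants /p/ and /f/, so it deletes. /i/ is a high vowel flanked by voiceless consonants /f/ and /h/, so it deletes. → [gavhspfhi].
/bisufxohefipx/: /u/ is a high vowel flanked by voiceless consonants /s/ and /f/, so it deletes. /i/ is a high vowel flanked by voiceless consonants /f/ and /p/, so it deletes. → [bisfxohefpx].
/awexuxxihmen/: /u/ is a high vowel flanked by voiceless consonants /x/ and /x/, so it deletes. /i/ is a high vowel flanked by voiceless consonants /x/ and /h/, so it deletes. → [awexxxhmen].
/exuxopxihexfik/: /u/ is a high vowel flanked by voiceless consonants /x/ and /x/, so it deletes. /i/ is a high vowel flanked by voiceless consonants /x/ and /h/, so it deletes. /i/ is a high vowel flanked by voiceless consonants /f/ and /k/, so it deletes. → [exxopxhexfk].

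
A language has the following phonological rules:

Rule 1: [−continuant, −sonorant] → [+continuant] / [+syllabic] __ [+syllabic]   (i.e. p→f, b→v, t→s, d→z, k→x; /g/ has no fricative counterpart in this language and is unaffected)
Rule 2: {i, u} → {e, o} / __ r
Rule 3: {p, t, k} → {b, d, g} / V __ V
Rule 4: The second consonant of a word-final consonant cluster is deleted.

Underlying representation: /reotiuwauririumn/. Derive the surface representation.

Rule 1 (intervocalic spirantization): /t/ is a stop between vowels /o/ and /i/, so it spirantizes to the fricative [s]. /reotiuwauririumn/ → reosiuwauririumn.
Rule 2 (pre-rhotic lowering): /u/ is a high vowel immediately before /r/, so it lowers to [o]. /i/ is a high vowel immediately before /r/, so it lowers to [e]. /reosiuwauririumn/ → reosiuwaoreriumn.
Rule 3 (intervocalic voicing): no segment meets the environment; /reosiuwaoreriumn/ is unchanged.
Rule 4 (final cluster simplification): /n/ is the second consonant of a word-final cluster /mn/, so it deletes. /reosiuwaoreriumn/ → reosiuwaorerium.

reosiuwaorerium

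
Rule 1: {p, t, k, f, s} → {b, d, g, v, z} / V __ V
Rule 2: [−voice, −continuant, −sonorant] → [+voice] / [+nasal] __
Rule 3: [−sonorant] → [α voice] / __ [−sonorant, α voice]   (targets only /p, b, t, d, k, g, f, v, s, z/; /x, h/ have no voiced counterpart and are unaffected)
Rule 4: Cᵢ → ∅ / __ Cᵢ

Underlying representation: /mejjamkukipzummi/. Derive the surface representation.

mejamgugibzumi

Rule 1 (intervocalic voicing): /k/ is a voiceless obstruent between vowels /u/ and /i/, so it voices to [g]. /mejjamkukipzummi/ → mejjamkugipzummi.
Rule 2 (post-nasal voicing): /k/ is a voiceless stop immediately after the nasal /m/, so it voices to [g]. /mejjamkugipzummi/ → mejjamgugipzummi.
Rule 3 (regressive voicing assimilation): /p/ precedes the voiced obstruent /z/, so it voices to [b] by assimilation. /mejjamgugipzummi/ → mejjamgugibzummi.
Rule 4 (degemination): /jj/ is a geminate; the first /j/ deletes. /mm/ is a geminate; the first /m/ deletes. /mejjamgugibzummi/ → mejamgugibzumi.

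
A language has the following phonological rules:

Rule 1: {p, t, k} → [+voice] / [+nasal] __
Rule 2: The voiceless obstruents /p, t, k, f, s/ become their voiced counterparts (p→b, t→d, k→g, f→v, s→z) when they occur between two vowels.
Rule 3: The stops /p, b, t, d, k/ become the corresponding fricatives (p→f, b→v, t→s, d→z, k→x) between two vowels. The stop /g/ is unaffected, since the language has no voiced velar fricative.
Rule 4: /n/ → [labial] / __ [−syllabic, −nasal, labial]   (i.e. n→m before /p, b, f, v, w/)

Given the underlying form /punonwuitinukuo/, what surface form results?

Rule 1 (post-nasal voicing): no segment meets the environment; /punonwuitinukuo/ is unchanged.
Rule 2 (intervocalic voicing): /t/ is a voiceless obstruent between vowels /i/ and /i/, so it voices to [d]. /k/ is a voiceless obstruent between vowels /u/ and /u/, so it voices to [g]. /punonwuitinukuo/ → punonwuidinuguo.
Rule 3 (intervocalic spirantization): /d/ is a stop between vowels /i/ and /i/, so it spirantizes to the fricative [z]. /punonwuidinuguo/ → punonwuizinuguo.
Rule 4 (nasal place assimilation): /n/ precedes the labial consonant /w/, so it assimilates in place to [m]. /punonwuizinuguo/ → punomwuizinuguo.

punomwuizinuguo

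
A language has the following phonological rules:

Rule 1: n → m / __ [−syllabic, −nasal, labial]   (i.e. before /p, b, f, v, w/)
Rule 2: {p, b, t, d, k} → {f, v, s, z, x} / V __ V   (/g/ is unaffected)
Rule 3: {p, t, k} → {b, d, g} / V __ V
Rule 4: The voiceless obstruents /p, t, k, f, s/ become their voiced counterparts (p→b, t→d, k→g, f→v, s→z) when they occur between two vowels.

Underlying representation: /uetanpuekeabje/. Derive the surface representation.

uezampuexeabje

Rule 1 (nasal place assimilation): /n/ precedes the labial consonant /p/, so it assimilates in place to [m]. /uetanpuekeabje/ → uetampuekeabje.
Rule 2 (intervocalic spirantization): /t/ is a stop between vowels /e/ and /a/, so it spirantizes to the fricative [s]. /k/ is a stop between vowels /e/ and /e/, so it spirantizes to the fricative [x]. /uetampuekeabje/ → uesampuexeabje.
Rule 3 (intervocalic voicing): no segment meets the environment; /uesampuexeabje/ is unchanged.
Rule 4 (intervocalic voicing): /s/ is a voiceless obstruent between vowels /e/ and /a/, so it voices to [z]. /uesampuexeabje/ → uezampuexeabje.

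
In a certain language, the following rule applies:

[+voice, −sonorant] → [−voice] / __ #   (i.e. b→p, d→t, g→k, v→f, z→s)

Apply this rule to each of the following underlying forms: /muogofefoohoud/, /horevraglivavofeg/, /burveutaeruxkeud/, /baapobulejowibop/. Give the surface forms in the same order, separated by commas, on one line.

muogofefoohout, horevraglivavofek, burveutaeruxkeut, baapobulejowibop

/muogofefoohoud/: /d/ is a voiced obstruent in word-final position, so it devoices to [t]. → [muogofefoohout].
/horevraglivavofeg/: /g/ is a voiced obstruent in word-final position, so it devoices to [k]. → [horevraglivavofek].
/burveutaeruxkeud/: /d/ is a voiced obstruent in word-final position, so it devoices to [t]. → [burveutaeruxkeut].
/baapobulejowibop/: the rule's environment is not met; surfaces unchanged as [baapobulejowibop].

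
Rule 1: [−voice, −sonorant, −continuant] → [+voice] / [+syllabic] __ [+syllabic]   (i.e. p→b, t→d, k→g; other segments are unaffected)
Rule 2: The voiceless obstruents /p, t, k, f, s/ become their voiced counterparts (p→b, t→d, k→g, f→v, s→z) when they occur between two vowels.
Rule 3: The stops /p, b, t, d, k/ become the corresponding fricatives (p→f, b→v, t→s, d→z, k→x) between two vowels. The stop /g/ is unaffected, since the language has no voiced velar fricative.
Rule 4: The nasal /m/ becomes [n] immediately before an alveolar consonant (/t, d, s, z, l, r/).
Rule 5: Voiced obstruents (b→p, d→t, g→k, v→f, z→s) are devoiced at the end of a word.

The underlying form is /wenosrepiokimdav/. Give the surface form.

wenosreviogindaf

Rule 1 (intervocalic voicing): /p/ is a voiceless stop between vowels /e/ and /i/, so it voices to [b]. /k/ is a voiceless stop between vowels /o/ and /i/, so it voices to [g]. /wenosrepiokimdav/ → wenosrebiogimdav.
Rule 2 (intervocalic voicing): no segment meets the environment; /wenosrebiogimdav/ is unchanged.
Rule 3 (intervocalic spirantization): /b/ is a stop between vowels /e/ and /i/, so it spirantizes to the fricative [v]. /wenosrebiogimdav/ → wenosreviogimdav.
Rule 4 (nasal place assimilation): /m/ precedes the alveolar consonant /d/, so it assimilates in place to [n]. /wenosreviogimdav/ → wenosreviogindav.
Rule 5 (final devoicing): /v/ is a voiced obstruent in word-final position, so it devoices to [f]. /wenosreviogindav/ → wenosreviogindaf.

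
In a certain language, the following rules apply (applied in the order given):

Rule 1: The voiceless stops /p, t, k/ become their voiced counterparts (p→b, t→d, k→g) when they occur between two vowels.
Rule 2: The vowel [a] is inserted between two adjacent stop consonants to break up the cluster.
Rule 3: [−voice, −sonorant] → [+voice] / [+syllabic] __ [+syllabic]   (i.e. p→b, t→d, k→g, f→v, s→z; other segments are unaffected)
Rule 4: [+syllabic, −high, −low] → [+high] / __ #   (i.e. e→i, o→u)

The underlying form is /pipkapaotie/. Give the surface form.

pibagabaodii

Rule 1 (intervocalic voicing): /p/ is a voiceless stop between vowels /a/ and /a/, so it voices to [b]. /t/ is a voiceless stop between vowels /o/ and /i/, so it voices to [d]. /pipkapaotie/ → pipkabaodie.
Rule 2 (stop-cluster a-epenthesis): /p/ and /k/ form a stop–stop cluster, so [a] is inserted between them. /pipkabaodie/ → pipakabaodie.
Rule 3 (intervocalic voicing): /p/ is a voiceless obstruent between vowels /i/ and /a/, so it voices to [b]. /k/ is a voiceless obstruent between vowels /a/ and /a/, so it voices to [g]. /pipakabaodie/ → pibagabaodie.
Rule 4 (final vowel raising): /e/ is a mid vowel in word-final position, so it raises to [i]. /pibagabaodie/ → pibagabaodii.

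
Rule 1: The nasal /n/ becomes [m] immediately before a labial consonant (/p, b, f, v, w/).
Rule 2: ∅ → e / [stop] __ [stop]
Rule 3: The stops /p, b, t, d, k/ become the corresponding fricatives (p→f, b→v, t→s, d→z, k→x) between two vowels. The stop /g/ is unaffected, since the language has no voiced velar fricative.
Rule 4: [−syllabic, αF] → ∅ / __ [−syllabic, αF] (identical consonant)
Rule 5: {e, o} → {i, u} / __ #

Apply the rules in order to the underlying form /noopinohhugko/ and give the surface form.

noofinohugexu

Rule 1 (nasal place assimilation): no segment meets the environment; /noopinohhugko/ is unchanged.
Rule 2 (stop-cluster e-epenthesis): /g/ and /k/ form a stop–stop cluster, so [e] is inserted between them. /noopinohhugko/ → noopinohhugeko.
Rule 3 (intervocalic spirantization): /p/ is a stop between vowels /o/ and /i/, so it spirantizes to the fricative [f]. /k/ is a stop between vowels /e/ and /o/, so it spirantizes to the fricative [x]. /noopinohhugeko/ → noofinohhugexo.
Rule 4 (degemination): /hh/ is a geminate; the first /h/ deletes. /noofinohhugexo/ → noofinohugexo.
Rule 5 (final vowel raising): /o/ is a mid vowel in word-final position, so it raises to [u]. /noofinohugexo/ → noofinohugexu.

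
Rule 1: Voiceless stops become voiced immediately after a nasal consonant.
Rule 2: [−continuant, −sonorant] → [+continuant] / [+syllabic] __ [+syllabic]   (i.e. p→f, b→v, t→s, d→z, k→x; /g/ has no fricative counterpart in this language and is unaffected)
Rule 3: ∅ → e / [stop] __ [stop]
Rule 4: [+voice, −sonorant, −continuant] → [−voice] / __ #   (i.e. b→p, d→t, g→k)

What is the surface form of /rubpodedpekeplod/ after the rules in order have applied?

rubepozedepexeplot

Rule 1 (post-nasal voicing): no segment meets the environment; /rubpodedpekeplod/ is unchanged.
Rule 2 (intervocalic spirantization): /d/ is a stop between vowels /o/ and /e/, so it spirantizes to the fricative [z]. /k/ is a stop between vowels /e/ and /e/, so it spirantizes to the fricative [x]. /rubpodedpekeplod/ → rubpozedpexeplod.
Rule 3 (stop-cluster e-epenthesis): /b/ and /p/ form a stop–stop cluster, so [e] is inserted between them. /d/ and /p/ form a stop–stop cluster, so [e] is inserted between them. /rubpozedpexeplod/ → rubepozedepexeplod.
Rule 4 (final devoicing): /d/ is a voiced stop in word-final position, so it devoices to [t]. /rubepozedepexeplod/ → rubepozedepexeplot.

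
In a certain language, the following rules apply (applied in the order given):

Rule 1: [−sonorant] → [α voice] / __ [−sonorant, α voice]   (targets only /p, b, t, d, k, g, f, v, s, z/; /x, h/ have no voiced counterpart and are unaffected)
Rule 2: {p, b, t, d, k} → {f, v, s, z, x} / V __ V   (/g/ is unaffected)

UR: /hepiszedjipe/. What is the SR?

Rule 1 (regressive voicing assimilation): /s/ precedes the voiced obstruent /z/, so it voices to [z] by assimilation. /hepiszedjipe/ → hepizzedjipe.
Rule 2 (intervocalic spirantization): /p/ is a stop between vowels /e/ and /i/, so it spirantizes to the fricative [f]. /p/ is a stop between vowels /i/ and /e/, so it spirantizes to the fricative [f]. /hepizzedjipe/ → hefizzedjife.

hefizzedjife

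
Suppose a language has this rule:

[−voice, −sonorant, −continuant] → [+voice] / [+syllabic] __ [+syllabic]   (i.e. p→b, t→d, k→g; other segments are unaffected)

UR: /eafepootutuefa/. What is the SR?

eafebooduduefa

/p/ is a voiceless stop between vowels /e/ and /o/, so it voices to [b].
/t/ is a voiceless stop between vowels /o/ and /u/, so it voices to [d].
/t/ is a voiceless stop between vowels /u/ and /u/, so it voices to [d].
Surface form: [eafebooduduefa].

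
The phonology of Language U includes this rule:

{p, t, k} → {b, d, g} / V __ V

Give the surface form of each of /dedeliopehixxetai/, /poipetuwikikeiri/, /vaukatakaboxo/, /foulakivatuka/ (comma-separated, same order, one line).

dedeliobehixxedai, poibeduwigigeiri, vaugadagaboxo, foulagivaduga

/dedeliopehixxetai/: /p/ is a voiceless stop between vowels /o/ and /e/, so it voices to [b]. /t/ is a voiceless stop between vowels /e/ and /a/, so it voices to [d]. → [dedeliobehixxedai].
/poipetuwikikeiri/: /p/ is a voiceless stop between vowels /i/ and /e/, so it voices to [b]. /t/ is a voiceless stop between vowels /e/ and /u/, so it voices to [d]. /k/ is a voiceless stop between vowels /i/ and /i/, so it voices to [g]. /k/ is a voiceless stop between vowels /i/ and /e/, so it voices to [g]. → [poibeduwigigeiri].
/vaukatakaboxo/: /k/ is a voiceless stop between vowels /u/ and /a/, so it voices to [g]. /t/ is a voiceless stop between vowels /a/ and /a/, so it voices to [d]. /k/ is a voiceless stop between vowels /a/ and /a/, so it voices to [g]. → [vaugadagaboxo].
/foulakivatuka/: /k/ is a voiceless stop between vowels /a/ and /i/, so it voices to [g]. /t/ is a voiceless stop between vowels /a/ and /u/, so it voices to [d]. /k/ is a voiceless stop between vowels /u/ and /a/, so it voices to [g]. → [foulagivaduga].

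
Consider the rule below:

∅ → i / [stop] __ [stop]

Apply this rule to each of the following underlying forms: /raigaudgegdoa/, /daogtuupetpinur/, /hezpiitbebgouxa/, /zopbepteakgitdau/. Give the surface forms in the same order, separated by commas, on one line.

raigaudigegidoa, daogituupetipinur, hezpiitibebigouxa, zopibepiteakigitidau

/raigaudgegdoa/: /d/ and /g/ form a stop–stop cluster, so [i] is inserted between them. /g/ and /d/ form a stop–stop cluster, so [i] is inserted between them. → [raigaudigegidoa].
/daogtuupetpinur/: /g/ and /t/ form a stop–stop cluster, so [i] is inserted between them. /t/ and /p/ form a stop–stop cluster, so [i] is inserted between them. → [daogituupetipinur].
/hezpiitbebgouxa/: /t/ and /b/ form a stop–stop cluster, so [i] is inserted between them. /b/ and /g/ form a stop–stop cluster, so [i] is inserted between them. → [hezpiitibebigouxa].
/zopbepteakgitdau/: /p/ and /b/ form a stop–stop cluster, so [i] is inserted between them. /p/ and /t/ form a stop–stop cluster, so [i] is inserted between them. /k/ and /g/ form a stop–stop cluster, so [i] is inserted between them. /t/ and /d/ form a stop–stop cluster, so [i] is inserted between them. → [zopibepiteakigitidau].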